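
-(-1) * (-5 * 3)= -15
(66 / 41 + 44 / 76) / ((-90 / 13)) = -4433 / 14022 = -0.32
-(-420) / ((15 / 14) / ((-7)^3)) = -134456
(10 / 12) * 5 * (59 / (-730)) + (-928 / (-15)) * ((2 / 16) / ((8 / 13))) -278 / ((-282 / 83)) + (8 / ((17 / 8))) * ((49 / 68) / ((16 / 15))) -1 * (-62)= 9435428921 / 59493540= 158.60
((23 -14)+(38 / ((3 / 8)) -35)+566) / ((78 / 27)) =222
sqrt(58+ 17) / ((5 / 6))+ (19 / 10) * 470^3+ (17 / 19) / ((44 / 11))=6 * sqrt(3)+ 14992041217 / 76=197263710.62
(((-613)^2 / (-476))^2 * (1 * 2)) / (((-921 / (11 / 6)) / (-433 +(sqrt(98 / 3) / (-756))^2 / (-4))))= 47067513438366325883 / 43812047688192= 1074305.26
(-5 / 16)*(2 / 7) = -5 / 56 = -0.09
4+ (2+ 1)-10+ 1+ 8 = 6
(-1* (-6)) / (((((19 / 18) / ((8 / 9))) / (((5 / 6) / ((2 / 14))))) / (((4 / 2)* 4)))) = 235.79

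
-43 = -43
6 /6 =1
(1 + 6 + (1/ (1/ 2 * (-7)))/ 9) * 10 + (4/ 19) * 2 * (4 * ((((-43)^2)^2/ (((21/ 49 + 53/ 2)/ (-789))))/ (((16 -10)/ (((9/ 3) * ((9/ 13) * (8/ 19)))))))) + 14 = -24588835.29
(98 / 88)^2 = 2401 / 1936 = 1.24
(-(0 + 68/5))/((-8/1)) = 17/10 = 1.70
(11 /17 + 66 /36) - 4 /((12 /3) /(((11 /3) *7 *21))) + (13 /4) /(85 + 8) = -3392729 /6324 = -536.48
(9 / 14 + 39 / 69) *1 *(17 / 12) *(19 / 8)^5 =129.32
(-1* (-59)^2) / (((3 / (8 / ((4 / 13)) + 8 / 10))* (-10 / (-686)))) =-159993722 / 75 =-2133249.63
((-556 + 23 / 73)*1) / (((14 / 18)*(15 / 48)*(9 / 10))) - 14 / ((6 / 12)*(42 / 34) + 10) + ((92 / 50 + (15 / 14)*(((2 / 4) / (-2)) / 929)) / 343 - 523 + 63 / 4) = -35842819240291713 / 11756226147400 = -3048.84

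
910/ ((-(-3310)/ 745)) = 67795/ 331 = 204.82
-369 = -369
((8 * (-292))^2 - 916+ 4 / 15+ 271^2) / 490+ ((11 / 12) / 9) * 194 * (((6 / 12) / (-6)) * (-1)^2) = 8956355377 / 793800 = 11282.89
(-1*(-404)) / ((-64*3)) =-101 / 48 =-2.10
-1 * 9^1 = -9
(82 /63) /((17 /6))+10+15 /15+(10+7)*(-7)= -38392 /357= -107.54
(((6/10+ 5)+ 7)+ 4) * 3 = 249/5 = 49.80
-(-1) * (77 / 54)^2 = 2.03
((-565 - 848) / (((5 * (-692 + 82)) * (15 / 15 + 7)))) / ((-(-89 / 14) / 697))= 6894027 / 1085800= 6.35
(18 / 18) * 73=73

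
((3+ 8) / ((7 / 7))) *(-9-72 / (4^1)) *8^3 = -152064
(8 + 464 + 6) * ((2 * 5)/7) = 4780/7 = 682.86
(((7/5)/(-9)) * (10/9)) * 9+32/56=-62/63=-0.98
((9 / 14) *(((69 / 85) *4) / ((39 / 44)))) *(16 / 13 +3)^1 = 200376 / 20111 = 9.96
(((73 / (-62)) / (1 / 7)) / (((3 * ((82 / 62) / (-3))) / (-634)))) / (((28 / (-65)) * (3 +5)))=1504165 / 1312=1146.47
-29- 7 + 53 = 17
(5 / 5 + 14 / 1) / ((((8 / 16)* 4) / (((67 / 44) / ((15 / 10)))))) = 335 / 44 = 7.61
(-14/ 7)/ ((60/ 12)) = -0.40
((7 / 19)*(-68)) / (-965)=476 / 18335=0.03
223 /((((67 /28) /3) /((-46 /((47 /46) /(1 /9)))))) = -1398.57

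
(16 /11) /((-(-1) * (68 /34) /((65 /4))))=130 /11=11.82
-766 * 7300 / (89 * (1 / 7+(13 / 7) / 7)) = -13699910 / 89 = -153931.57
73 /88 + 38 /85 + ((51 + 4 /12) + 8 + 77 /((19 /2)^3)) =9342659773 /153915960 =60.70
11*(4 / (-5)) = -44 / 5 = -8.80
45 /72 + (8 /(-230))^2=66253 /105800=0.63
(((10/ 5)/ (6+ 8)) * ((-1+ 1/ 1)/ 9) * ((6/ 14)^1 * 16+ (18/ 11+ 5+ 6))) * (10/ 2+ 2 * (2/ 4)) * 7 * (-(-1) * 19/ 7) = 0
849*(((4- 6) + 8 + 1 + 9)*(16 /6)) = 36224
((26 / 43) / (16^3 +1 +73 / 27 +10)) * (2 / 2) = 351 / 2385683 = 0.00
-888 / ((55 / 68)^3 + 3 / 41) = -11447840256 / 7764671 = -1474.35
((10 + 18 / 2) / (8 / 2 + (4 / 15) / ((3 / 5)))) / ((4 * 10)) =171 / 1600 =0.11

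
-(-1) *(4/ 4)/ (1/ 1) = 1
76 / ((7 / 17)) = 1292 / 7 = 184.57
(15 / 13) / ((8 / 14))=2.02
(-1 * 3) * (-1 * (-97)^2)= 28227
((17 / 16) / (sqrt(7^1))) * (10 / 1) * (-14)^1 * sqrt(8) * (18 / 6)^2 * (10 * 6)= -22950 * sqrt(14)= -85871.04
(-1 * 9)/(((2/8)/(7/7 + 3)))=-144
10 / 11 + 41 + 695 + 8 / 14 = 56786 / 77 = 737.48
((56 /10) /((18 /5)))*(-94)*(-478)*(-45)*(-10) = 31452400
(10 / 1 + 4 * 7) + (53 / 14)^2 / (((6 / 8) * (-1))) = 2777 / 147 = 18.89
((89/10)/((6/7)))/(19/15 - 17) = -623/944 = -0.66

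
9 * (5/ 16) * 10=225/ 8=28.12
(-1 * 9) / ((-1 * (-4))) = -9 / 4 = -2.25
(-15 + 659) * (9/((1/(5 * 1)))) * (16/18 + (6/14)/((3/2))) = 34040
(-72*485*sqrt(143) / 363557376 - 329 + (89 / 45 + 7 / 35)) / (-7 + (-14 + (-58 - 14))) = 485*sqrt(143) / 469594944 + 14707 / 4185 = 3.51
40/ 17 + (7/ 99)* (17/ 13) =53503/ 21879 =2.45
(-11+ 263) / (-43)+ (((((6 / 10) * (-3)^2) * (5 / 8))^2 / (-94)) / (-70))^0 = -209 / 43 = -4.86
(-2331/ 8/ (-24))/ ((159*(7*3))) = 0.00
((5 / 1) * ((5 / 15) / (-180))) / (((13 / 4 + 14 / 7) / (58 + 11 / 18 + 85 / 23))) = -3685 / 33534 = -0.11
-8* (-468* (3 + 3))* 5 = 112320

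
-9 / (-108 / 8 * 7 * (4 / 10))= 0.24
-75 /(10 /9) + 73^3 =777899 /2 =388949.50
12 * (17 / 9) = 68 / 3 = 22.67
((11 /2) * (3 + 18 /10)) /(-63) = -44 /105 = -0.42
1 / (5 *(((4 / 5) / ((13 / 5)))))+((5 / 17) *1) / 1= 321 / 340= 0.94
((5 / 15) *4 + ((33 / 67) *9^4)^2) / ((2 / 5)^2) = 3515841386575 / 53868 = 65267717.13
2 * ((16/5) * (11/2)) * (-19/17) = -3344/85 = -39.34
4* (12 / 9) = 16 / 3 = 5.33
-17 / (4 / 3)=-51 / 4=-12.75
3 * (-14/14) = -3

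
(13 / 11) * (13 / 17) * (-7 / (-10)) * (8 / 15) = 4732 / 14025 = 0.34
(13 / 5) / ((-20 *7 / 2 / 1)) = -13 / 350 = -0.04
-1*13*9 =-117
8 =8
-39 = -39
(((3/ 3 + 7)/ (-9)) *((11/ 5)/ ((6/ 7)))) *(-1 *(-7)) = -2156/ 135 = -15.97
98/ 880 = 49/ 440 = 0.11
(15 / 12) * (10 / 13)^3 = 1250 / 2197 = 0.57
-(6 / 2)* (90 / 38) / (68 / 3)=-405 / 1292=-0.31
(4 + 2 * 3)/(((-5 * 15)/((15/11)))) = -2/11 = -0.18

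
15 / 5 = 3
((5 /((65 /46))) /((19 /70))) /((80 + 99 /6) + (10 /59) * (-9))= 54280 /395447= 0.14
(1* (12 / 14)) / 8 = 3 / 28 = 0.11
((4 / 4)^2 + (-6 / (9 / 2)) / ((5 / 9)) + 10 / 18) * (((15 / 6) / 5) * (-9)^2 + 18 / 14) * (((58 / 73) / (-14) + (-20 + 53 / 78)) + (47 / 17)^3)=-6529836913 / 105442806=-61.93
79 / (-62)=-79 / 62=-1.27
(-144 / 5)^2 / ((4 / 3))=15552 / 25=622.08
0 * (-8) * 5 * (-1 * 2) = 0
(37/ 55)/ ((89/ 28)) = 1036/ 4895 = 0.21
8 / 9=0.89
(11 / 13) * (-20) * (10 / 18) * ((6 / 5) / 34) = -220 / 663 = -0.33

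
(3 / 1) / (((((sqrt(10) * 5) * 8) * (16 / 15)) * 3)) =3 * sqrt(10) / 1280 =0.01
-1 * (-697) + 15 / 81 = 18824 / 27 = 697.19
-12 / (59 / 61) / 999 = -244 / 19647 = -0.01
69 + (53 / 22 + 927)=21965 / 22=998.41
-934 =-934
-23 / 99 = -0.23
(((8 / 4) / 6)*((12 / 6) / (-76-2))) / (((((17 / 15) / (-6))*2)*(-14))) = -5 / 3094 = -0.00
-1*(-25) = 25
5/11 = 0.45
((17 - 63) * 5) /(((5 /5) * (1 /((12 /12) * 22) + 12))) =-1012 /53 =-19.09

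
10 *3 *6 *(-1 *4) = -720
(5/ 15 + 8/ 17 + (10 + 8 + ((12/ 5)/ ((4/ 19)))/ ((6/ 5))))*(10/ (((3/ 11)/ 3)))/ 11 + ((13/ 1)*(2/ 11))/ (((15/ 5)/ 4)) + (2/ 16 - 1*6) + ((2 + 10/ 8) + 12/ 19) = 24234073/ 85272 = 284.20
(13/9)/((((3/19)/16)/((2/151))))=7904/4077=1.94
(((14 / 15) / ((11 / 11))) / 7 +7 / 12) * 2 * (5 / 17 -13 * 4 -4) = -40721 / 510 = -79.85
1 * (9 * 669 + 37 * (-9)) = 5688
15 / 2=7.50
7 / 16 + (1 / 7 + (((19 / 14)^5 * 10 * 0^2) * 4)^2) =65 / 112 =0.58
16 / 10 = 8 / 5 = 1.60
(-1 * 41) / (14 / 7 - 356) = 41 / 354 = 0.12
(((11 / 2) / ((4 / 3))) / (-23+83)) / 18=11 / 2880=0.00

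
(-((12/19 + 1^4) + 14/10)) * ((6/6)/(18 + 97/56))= -16128/104975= -0.15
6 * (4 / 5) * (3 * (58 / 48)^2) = 841 / 40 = 21.02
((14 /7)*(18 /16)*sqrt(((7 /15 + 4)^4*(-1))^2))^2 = 406067677556641 /506250000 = 802108.99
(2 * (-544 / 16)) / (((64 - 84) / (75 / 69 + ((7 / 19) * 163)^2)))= 509188896 / 41515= 12265.18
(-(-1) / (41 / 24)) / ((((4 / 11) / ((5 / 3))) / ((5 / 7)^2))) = 2750 / 2009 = 1.37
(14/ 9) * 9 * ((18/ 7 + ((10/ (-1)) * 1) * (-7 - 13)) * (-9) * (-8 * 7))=1429344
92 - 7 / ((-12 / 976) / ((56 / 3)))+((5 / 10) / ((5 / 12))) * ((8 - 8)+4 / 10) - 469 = 2306483 / 225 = 10251.04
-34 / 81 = -0.42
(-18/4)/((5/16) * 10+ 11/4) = -36/47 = -0.77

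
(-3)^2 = 9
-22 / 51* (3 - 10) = 154 / 51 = 3.02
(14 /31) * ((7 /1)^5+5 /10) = 235305 /31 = 7590.48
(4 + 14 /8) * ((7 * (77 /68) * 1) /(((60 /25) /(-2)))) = -61985 /1632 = -37.98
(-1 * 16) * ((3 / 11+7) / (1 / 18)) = -23040 / 11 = -2094.55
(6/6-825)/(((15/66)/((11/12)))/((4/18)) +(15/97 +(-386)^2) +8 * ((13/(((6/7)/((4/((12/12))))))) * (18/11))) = -4835644/879051137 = -0.01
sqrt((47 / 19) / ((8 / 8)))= sqrt(893) / 19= 1.57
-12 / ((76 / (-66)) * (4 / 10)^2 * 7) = 2475 / 266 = 9.30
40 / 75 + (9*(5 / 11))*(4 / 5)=628 / 165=3.81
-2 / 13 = -0.15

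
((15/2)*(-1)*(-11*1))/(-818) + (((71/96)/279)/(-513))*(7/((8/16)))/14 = -566811959/5619738528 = -0.10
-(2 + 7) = -9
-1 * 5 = -5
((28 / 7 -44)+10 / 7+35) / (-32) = 25 / 224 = 0.11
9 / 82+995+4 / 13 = 995.42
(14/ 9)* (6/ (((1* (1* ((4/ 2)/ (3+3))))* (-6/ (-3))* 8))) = 7/ 4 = 1.75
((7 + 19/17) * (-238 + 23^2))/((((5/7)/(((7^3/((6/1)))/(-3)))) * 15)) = -5356631/1275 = -4201.28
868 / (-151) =-868 / 151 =-5.75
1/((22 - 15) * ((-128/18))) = -9/448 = -0.02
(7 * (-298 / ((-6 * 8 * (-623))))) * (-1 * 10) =745 / 1068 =0.70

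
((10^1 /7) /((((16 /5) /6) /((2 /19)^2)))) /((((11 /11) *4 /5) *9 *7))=125 /212268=0.00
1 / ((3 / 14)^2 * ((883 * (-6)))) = -98 / 23841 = -0.00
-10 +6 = -4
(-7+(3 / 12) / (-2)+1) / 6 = -49 / 48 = -1.02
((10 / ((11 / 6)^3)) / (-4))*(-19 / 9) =1140 / 1331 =0.86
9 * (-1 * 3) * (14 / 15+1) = -52.20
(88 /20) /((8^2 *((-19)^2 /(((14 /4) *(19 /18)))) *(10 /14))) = 0.00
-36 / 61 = -0.59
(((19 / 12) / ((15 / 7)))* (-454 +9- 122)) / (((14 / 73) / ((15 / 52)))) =-262143 / 416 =-630.15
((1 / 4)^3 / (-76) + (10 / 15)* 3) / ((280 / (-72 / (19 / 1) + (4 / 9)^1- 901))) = -1504212461 / 232888320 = -6.46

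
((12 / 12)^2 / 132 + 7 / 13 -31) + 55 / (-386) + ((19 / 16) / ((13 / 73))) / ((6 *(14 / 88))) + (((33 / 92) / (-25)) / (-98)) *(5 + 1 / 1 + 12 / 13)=-2259555891 / 95704840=-23.61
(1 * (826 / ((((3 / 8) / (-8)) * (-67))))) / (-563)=-52864 / 113163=-0.47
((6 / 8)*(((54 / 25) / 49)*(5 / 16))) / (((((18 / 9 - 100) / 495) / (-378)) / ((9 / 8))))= 22.19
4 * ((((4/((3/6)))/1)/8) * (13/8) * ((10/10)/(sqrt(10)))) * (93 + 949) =2141.81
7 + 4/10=37/5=7.40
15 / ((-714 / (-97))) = 485 / 238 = 2.04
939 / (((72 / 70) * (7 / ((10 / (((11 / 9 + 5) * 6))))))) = 7825 / 224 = 34.93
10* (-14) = -140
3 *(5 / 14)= 15 / 14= 1.07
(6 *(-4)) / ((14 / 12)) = -144 / 7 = -20.57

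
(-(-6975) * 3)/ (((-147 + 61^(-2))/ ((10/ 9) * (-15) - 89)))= 8227410075/ 546986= 15041.35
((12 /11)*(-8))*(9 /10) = -432 /55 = -7.85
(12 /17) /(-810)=-2 /2295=-0.00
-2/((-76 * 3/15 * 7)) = 5/266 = 0.02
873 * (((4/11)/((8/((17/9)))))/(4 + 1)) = 1649/110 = 14.99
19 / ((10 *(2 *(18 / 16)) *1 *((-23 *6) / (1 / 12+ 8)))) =-1843 / 37260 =-0.05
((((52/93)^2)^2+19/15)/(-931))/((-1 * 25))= 72903479/1243636466625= 0.00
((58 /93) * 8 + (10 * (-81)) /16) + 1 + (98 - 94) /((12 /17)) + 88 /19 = -485395 /14136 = -34.34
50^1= 50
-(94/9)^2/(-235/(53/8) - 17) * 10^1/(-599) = -4683080/134931339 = -0.03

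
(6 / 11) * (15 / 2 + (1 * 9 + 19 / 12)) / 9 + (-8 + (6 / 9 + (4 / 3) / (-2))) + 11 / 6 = -502 / 99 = -5.07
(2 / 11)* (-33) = -6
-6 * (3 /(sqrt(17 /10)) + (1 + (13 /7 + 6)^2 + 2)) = -19032 /49 - 18 * sqrt(170) /17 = -402.21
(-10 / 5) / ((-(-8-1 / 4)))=-8 / 33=-0.24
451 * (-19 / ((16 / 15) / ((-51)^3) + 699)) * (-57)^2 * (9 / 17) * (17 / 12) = -29871.98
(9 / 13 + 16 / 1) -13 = 48 / 13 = 3.69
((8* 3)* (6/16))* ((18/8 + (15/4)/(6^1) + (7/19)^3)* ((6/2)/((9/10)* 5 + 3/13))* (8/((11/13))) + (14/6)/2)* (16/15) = 252472648/1406095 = 179.56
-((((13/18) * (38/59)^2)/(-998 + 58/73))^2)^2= -13775065016187707772241/1690815473149538437339081307307092496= -0.00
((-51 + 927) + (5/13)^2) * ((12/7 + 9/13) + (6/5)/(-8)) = 608119383/307580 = 1977.11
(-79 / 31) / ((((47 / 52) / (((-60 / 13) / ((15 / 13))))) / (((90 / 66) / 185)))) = 49296 / 592999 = 0.08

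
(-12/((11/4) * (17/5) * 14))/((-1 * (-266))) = -60/174097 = -0.00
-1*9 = -9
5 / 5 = 1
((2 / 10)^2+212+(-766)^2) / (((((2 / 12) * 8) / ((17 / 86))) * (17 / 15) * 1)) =132067809 / 1720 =76783.61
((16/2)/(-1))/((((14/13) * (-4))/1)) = 13/7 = 1.86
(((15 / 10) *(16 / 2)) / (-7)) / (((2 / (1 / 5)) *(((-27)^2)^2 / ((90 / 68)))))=-1 / 2342277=-0.00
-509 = -509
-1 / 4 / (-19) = 1 / 76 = 0.01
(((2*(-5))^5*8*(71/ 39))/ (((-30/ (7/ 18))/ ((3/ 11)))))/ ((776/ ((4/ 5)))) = 1988000/ 374517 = 5.31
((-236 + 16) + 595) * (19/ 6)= 2375/ 2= 1187.50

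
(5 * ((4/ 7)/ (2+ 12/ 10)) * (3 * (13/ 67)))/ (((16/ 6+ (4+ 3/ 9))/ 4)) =975/ 3283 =0.30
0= 0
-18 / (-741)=6 / 247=0.02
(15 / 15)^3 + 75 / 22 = 97 / 22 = 4.41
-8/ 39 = -0.21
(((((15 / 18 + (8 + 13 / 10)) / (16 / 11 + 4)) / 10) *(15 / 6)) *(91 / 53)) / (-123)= -19019 / 2933550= -0.01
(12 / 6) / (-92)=-1 / 46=-0.02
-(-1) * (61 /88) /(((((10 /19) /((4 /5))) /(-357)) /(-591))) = 244533933 /1100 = 222303.58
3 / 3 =1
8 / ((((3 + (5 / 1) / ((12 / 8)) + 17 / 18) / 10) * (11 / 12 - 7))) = -1.81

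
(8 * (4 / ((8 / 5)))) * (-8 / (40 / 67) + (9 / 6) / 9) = -794 / 3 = -264.67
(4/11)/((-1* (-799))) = 4/8789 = 0.00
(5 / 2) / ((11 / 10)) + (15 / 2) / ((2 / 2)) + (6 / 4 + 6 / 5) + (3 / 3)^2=741 / 55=13.47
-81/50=-1.62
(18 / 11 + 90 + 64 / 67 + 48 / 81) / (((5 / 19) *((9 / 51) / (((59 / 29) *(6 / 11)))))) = 70673723008 / 31738905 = 2226.72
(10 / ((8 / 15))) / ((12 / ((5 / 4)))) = 125 / 64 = 1.95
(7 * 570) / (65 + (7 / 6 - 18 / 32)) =191520 / 3149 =60.82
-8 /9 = -0.89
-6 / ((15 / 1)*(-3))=2 / 15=0.13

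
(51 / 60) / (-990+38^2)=17 / 9080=0.00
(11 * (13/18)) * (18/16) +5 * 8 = 783/16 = 48.94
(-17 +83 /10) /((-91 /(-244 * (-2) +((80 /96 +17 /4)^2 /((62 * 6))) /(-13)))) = 46.65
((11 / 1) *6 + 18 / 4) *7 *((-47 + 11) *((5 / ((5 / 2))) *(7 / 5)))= -248724 / 5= -49744.80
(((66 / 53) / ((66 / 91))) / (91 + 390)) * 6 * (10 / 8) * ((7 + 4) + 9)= 1050 / 1961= 0.54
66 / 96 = 11 / 16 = 0.69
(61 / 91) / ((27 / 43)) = 2623 / 2457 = 1.07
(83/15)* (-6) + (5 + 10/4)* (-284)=-10816/5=-2163.20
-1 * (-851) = 851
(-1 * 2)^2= 4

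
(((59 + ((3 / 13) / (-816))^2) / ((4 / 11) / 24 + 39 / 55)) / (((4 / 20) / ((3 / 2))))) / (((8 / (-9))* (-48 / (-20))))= -27386907013125 / 95625207808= -286.40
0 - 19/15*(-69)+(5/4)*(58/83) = 73267/830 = 88.27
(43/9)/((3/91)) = 3913/27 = 144.93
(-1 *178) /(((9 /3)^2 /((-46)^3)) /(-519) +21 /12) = -2997364784 /29468477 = -101.71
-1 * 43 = -43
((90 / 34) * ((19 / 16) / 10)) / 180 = 19 / 10880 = 0.00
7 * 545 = 3815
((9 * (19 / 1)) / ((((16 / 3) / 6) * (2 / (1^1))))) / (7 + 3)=1539 / 160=9.62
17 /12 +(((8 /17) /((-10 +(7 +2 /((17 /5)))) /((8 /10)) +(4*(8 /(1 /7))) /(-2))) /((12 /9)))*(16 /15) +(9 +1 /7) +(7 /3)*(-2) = 6448741 /1094940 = 5.89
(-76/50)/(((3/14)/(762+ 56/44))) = -4466672/825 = -5414.15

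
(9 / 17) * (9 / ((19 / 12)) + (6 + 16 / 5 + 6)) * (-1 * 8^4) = -73138176 / 1615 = -45286.80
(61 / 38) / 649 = 61 / 24662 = 0.00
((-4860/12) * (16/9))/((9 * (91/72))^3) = -368640/753571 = -0.49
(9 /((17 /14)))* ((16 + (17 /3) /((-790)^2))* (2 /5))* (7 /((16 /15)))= 311.29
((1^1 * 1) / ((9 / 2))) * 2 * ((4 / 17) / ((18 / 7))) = 56 / 1377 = 0.04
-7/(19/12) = -84/19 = -4.42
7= 7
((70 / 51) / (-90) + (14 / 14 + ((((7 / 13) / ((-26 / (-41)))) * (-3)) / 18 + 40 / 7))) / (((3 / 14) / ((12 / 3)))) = 28485694 / 232713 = 122.41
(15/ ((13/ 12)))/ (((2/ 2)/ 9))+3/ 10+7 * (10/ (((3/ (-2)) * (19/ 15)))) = 217541/ 2470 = 88.07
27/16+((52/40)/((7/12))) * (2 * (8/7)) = 26583/3920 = 6.78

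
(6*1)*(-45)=-270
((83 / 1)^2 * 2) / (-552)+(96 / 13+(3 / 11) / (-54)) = -2081611 / 118404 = -17.58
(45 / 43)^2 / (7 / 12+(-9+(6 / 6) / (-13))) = -12636 / 97997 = -0.13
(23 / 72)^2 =529 / 5184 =0.10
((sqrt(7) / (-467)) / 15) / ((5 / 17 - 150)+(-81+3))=17 * sqrt(7) / 27116355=0.00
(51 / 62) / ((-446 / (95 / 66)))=-1615 / 608344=-0.00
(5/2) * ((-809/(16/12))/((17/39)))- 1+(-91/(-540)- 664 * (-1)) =-51715001/18360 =-2816.72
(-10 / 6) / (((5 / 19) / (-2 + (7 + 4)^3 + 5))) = -25346 / 3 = -8448.67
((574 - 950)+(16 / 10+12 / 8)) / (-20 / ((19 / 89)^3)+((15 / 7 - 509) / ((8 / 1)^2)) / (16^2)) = 122224965632 / 673772512155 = 0.18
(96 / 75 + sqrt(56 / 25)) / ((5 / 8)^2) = 2048 / 625 + 128*sqrt(14) / 125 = 7.11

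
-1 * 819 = -819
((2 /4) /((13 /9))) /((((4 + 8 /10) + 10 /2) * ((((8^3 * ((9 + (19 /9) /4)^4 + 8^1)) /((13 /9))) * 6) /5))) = 54675 /5431051858568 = 0.00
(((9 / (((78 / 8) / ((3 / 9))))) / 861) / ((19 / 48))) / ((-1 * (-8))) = 8 / 70889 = 0.00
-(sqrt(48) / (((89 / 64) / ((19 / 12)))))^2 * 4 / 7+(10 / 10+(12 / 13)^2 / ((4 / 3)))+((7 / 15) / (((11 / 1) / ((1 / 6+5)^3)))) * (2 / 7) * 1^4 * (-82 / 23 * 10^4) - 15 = -11454865489436654 / 192030537699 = -59651.27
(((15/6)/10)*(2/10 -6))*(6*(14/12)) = -203/20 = -10.15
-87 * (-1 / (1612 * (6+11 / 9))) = 783 / 104780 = 0.01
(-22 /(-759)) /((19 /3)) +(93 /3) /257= 14061 /112309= 0.13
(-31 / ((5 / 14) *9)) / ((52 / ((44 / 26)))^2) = -26257 / 2570490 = -0.01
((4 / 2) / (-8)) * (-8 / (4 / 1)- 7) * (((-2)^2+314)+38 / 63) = 5018 / 7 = 716.86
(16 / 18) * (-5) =-40 / 9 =-4.44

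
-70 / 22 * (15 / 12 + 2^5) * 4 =-423.18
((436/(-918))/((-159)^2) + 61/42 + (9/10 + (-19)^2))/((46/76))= 600.32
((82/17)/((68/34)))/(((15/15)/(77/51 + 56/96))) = 17507/3468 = 5.05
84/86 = 42/43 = 0.98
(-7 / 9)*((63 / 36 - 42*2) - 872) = 26719 / 36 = 742.19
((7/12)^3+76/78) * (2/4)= 26347/44928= 0.59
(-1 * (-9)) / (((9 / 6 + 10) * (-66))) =-0.01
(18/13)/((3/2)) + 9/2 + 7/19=5.79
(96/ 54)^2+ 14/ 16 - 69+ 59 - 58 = -63.96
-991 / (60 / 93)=-30721 / 20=-1536.05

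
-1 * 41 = -41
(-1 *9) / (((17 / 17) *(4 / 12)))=-27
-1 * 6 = -6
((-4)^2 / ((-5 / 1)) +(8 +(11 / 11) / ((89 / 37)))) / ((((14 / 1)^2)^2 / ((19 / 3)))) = 44099 / 51285360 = 0.00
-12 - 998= -1010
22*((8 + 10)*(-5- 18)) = -9108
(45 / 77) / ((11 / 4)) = 180 / 847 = 0.21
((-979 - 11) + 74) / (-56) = 16.36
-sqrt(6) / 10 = -0.24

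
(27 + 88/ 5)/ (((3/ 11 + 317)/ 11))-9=-130067/ 17450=-7.45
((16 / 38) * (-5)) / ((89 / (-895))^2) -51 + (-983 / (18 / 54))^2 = 1308790037450 / 150499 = 8696337.10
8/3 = 2.67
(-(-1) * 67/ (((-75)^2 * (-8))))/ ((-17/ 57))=1273/ 255000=0.00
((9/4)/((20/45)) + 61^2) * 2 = 7452.12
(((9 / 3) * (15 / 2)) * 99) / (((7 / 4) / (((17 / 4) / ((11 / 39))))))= 268515 / 14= 19179.64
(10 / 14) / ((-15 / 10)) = -10 / 21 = -0.48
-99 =-99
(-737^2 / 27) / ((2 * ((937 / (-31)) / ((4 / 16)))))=16838239 / 202392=83.20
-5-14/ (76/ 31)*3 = -841/ 38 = -22.13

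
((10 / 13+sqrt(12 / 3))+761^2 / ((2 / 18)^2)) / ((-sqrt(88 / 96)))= -1219628898*sqrt(33) / 143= -48994647.62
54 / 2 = 27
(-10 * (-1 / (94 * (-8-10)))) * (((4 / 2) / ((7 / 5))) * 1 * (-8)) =0.07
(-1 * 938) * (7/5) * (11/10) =-36113/25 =-1444.52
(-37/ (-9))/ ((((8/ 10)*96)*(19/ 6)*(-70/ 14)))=-37/ 10944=-0.00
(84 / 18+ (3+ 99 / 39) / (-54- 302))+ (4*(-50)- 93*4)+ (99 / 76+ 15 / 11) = -564.68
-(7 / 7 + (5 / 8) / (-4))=-0.84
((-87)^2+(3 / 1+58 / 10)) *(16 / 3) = 606224 / 15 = 40414.93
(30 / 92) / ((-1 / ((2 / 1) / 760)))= -3 / 3496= -0.00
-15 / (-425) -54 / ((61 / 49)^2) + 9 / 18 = -21702569 / 632570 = -34.31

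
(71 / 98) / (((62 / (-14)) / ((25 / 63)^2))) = -44375 / 1722546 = -0.03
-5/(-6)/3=0.28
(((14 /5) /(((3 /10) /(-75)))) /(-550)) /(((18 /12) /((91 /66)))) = 1274 /1089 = 1.17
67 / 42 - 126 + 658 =22411 / 42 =533.60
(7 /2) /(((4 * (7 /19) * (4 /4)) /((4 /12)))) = 19 /24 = 0.79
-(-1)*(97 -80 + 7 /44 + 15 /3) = 975 /44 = 22.16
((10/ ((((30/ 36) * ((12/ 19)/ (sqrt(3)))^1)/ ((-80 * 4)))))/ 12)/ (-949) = 1520 * sqrt(3)/ 2847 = 0.92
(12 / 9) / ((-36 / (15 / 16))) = -5 / 144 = -0.03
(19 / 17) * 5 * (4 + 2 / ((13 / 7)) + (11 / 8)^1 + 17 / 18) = 657685 / 15912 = 41.33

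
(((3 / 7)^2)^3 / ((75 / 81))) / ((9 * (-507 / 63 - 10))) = -6561 / 159246325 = -0.00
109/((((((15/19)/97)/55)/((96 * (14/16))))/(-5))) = -309365980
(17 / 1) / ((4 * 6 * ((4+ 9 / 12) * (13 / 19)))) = 17 / 78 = 0.22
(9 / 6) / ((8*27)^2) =1 / 31104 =0.00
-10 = -10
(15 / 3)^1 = 5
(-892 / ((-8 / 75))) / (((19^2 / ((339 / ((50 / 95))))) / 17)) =19277235 / 76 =253647.83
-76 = -76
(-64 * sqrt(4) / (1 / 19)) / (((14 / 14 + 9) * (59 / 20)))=-4864 / 59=-82.44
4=4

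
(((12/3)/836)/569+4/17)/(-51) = -158567/34368169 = -0.00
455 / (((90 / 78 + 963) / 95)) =561925 / 12534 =44.83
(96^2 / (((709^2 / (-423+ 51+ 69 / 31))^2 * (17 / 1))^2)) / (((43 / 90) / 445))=6372915441703955694028800 / 732795772358782708447649723182507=0.00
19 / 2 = 9.50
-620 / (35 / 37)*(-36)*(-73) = -12057264 / 7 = -1722466.29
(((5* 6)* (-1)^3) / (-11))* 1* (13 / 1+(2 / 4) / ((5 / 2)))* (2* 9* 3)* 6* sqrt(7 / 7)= 11664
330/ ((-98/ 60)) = -202.04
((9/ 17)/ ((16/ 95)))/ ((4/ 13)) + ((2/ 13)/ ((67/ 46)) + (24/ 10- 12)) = 3419201/ 4738240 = 0.72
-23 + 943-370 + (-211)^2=45071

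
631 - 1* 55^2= -2394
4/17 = 0.24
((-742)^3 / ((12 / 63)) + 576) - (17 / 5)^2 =-53618037439 / 25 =-2144721497.56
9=9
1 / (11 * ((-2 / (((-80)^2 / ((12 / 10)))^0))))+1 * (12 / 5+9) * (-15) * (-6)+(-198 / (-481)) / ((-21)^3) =1025.95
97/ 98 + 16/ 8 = 293/ 98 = 2.99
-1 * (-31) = 31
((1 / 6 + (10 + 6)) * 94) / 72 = 4559 / 216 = 21.11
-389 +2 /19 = -7389 /19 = -388.89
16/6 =8/3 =2.67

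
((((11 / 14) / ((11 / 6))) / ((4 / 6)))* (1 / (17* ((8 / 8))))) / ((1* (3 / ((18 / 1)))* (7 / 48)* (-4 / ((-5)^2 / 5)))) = -1.94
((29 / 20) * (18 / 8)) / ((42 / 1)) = 87 / 1120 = 0.08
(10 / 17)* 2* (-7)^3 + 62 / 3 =-19526 / 51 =-382.86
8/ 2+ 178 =182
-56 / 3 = -18.67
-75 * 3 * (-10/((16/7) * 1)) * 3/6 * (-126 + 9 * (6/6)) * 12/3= -921375/4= -230343.75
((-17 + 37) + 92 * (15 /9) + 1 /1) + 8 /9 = 1577 /9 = 175.22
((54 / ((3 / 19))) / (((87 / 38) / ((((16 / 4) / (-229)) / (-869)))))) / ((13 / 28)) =485184 / 75023377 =0.01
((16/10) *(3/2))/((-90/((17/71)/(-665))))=34/3541125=0.00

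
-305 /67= -4.55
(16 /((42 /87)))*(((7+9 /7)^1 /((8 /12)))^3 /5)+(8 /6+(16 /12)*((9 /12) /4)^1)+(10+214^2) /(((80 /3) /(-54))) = -5764547291 /72030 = -80029.81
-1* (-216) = 216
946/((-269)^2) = 946/72361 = 0.01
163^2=26569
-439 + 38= -401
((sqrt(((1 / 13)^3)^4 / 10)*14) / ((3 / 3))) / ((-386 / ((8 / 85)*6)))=-168*sqrt(10) / 395919008225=-0.00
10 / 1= 10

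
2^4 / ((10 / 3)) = 24 / 5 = 4.80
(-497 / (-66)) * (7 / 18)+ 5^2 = 33179 / 1188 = 27.93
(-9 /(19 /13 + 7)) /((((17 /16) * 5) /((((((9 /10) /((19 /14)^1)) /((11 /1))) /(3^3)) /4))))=-546 /4885375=-0.00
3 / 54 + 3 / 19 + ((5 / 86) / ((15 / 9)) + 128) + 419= 4023917 / 7353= 547.25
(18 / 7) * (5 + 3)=144 / 7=20.57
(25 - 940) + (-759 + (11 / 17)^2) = -1673.58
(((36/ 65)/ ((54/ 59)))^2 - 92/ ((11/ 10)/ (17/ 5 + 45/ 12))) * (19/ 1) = -431775494/ 38025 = -11355.04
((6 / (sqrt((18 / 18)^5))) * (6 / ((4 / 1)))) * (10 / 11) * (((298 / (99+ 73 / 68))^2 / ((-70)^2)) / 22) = 923916816 / 1372801401125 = 0.00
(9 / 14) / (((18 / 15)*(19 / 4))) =15 / 133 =0.11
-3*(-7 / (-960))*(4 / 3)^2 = -7 / 180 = -0.04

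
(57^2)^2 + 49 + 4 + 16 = 10556070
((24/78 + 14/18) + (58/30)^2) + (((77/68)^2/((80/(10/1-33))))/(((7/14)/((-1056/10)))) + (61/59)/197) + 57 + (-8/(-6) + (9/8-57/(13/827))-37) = -34593919767202/9825212475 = -3520.93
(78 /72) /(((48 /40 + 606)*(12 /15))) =325 /145728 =0.00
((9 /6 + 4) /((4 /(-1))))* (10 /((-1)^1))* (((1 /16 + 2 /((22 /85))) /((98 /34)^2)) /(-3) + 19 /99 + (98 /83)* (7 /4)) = 3070847785 /114787008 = 26.75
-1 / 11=-0.09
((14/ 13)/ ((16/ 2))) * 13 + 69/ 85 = 871/ 340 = 2.56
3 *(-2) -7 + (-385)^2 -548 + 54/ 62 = 4577611/ 31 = 147664.87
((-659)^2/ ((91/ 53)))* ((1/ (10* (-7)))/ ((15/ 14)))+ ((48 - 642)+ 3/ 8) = -3966.06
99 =99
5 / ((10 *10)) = 1 / 20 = 0.05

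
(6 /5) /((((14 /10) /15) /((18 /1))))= 1620 /7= 231.43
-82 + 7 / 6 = -485 / 6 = -80.83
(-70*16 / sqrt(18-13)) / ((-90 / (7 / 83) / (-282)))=-73696*sqrt(5) / 1245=-132.36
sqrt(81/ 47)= 9 * sqrt(47)/ 47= 1.31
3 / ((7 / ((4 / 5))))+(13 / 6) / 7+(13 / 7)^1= 527 / 210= 2.51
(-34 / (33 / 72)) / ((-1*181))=816 / 1991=0.41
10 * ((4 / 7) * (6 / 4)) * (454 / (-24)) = -1135 / 7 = -162.14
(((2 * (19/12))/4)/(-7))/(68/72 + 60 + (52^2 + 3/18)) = -57/1393616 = -0.00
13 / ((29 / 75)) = 33.62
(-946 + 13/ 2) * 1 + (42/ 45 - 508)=-43397/ 30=-1446.57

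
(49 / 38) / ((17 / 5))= 245 / 646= 0.38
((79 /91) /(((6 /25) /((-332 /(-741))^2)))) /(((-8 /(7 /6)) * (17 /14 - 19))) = 1147475 /192727431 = 0.01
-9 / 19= -0.47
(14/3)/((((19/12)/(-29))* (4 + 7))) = -1624/209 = -7.77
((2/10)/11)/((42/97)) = 97/2310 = 0.04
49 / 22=2.23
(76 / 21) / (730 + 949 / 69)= 92 / 18907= 0.00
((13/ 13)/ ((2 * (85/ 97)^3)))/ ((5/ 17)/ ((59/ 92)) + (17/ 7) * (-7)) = -53847707/ 1198699750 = -0.04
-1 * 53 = -53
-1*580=-580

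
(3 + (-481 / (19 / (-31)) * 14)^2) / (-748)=-43578233599 / 270028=-161384.13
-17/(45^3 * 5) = -17/455625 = -0.00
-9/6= -1.50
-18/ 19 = -0.95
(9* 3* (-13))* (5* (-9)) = 15795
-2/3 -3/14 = -37/42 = -0.88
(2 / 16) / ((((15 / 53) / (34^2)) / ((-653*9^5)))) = -196869385683 / 10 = -19686938568.30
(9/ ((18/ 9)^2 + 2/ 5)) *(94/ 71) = 2115/ 781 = 2.71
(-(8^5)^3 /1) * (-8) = 281474976710656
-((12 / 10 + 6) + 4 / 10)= -38 / 5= -7.60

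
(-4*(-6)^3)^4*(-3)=-1671768834048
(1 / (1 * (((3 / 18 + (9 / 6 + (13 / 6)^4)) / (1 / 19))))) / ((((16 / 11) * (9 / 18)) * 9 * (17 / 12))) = 2376 / 9922883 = 0.00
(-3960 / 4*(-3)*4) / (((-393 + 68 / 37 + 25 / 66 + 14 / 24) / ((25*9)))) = -13054932000 / 1905737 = -6850.33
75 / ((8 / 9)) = 675 / 8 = 84.38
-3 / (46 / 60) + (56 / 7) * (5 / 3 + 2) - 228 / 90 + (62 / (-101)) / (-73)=19412866 / 847895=22.90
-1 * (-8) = 8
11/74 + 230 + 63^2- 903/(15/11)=1308671/370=3536.95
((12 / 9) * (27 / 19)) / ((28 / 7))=9 / 19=0.47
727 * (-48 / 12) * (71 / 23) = -206468 / 23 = -8976.87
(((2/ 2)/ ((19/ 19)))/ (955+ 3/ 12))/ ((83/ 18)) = 72/ 317143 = 0.00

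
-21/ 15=-7/ 5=-1.40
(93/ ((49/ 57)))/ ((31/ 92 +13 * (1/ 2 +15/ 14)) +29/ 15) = 7315380/ 1534897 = 4.77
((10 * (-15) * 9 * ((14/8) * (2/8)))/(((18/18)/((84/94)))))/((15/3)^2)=-3969/188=-21.11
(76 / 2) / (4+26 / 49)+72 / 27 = 409 / 37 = 11.05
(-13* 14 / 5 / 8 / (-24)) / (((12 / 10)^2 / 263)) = 119665 / 3456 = 34.63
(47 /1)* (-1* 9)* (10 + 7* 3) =-13113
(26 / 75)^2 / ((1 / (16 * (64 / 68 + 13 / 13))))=118976 / 31875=3.73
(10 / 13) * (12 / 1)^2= 110.77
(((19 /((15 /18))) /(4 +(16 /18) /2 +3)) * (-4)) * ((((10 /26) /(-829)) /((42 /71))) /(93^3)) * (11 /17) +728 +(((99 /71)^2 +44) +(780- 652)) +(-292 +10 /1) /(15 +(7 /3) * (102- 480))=593783174011933161839 /658099562356382601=902.27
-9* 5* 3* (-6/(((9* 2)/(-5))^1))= -225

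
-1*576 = -576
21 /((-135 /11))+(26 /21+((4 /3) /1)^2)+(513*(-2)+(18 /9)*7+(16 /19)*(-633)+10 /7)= -439561 /285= -1542.32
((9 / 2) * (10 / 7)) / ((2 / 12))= 270 / 7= 38.57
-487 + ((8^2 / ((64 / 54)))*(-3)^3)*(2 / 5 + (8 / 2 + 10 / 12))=-40586 / 5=-8117.20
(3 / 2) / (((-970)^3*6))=-1 / 3650692000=-0.00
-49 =-49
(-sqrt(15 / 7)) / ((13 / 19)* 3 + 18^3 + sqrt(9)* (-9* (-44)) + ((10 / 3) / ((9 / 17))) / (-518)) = -18981* sqrt(105) / 932997452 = -0.00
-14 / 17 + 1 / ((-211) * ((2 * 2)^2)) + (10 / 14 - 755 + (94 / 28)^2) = -2091830357 / 2812208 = -743.84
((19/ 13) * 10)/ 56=0.26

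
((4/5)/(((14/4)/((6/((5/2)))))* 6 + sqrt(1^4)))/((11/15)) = 16/143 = 0.11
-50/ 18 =-25/ 9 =-2.78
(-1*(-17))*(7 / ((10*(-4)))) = -119 / 40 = -2.98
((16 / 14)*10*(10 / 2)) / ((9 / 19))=7600 / 63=120.63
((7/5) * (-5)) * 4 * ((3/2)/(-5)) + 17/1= 127/5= 25.40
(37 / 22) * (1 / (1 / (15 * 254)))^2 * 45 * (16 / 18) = 10741914000 / 11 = 976537636.36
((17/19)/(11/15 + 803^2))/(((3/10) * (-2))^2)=2125/551312322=0.00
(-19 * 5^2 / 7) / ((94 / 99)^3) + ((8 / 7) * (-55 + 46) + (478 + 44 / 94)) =2261161479 / 5814088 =388.91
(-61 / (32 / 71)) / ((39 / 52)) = -4331 / 24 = -180.46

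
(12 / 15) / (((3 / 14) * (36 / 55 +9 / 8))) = 4928 / 2349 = 2.10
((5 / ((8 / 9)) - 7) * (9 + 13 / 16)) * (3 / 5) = -8.10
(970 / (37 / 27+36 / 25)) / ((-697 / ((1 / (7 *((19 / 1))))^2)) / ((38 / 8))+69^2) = -654750 / 4914874699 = -0.00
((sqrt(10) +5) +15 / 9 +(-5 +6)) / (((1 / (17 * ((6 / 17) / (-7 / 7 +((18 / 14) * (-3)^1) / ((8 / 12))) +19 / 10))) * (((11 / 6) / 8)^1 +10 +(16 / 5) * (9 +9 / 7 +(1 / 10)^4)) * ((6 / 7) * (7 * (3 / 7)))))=731202500 * sqrt(10) / 2582154777 +731202500 / 336802797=3.07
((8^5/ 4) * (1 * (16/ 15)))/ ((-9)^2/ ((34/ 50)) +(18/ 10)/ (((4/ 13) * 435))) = 1292369920/ 17619489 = 73.35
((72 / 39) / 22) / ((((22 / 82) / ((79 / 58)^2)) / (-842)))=-646355406 / 1322893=-488.59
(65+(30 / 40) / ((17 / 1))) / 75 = 4423 / 5100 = 0.87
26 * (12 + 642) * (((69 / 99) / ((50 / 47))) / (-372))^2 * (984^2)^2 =3593501951683627776 / 72675625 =49445766055.45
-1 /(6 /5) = -5 /6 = -0.83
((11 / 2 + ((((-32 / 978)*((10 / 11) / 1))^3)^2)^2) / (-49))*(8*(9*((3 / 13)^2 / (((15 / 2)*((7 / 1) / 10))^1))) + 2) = -801752625709237303742849712176169241042279928105 / 2616110017139733114664103924029969581175223225019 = -0.31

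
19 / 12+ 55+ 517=573.58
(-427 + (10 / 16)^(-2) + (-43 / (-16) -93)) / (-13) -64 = -126899 / 5200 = -24.40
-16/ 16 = -1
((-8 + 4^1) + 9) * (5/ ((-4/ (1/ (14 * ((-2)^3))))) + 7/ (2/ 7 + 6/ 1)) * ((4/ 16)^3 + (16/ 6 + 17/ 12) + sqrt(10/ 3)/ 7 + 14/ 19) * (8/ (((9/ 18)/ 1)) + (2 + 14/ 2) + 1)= 360295 * sqrt(30)/ 51744 + 6355964095/ 8988672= 745.25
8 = 8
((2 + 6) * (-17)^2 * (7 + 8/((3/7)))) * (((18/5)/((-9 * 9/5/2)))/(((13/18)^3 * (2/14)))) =-1076689152/2197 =-490072.44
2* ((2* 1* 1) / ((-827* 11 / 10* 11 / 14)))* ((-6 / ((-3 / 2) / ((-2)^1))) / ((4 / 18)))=20160 / 100067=0.20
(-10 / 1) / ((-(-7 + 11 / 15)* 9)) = -25 / 141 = -0.18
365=365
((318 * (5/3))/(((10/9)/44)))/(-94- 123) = -20988/217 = -96.72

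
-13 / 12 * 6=-13 / 2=-6.50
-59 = -59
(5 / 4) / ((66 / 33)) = 5 / 8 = 0.62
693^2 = 480249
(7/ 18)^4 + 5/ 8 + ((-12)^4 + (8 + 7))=2178424987/ 104976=20751.65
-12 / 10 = -6 / 5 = -1.20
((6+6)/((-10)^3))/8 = -3/2000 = -0.00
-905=-905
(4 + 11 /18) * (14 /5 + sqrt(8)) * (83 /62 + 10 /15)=52.05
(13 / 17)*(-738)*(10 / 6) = -15990 / 17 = -940.59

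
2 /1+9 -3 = 8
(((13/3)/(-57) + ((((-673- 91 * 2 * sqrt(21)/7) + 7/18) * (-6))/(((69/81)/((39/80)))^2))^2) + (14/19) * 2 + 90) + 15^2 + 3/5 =193505529404323071 * sqrt(21)/1432785920000 + 3532114894574774613467/1960051138560000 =2420954.18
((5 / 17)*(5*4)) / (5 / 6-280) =-24 / 1139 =-0.02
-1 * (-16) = 16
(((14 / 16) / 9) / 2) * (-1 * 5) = -35 / 144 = -0.24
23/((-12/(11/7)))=-3.01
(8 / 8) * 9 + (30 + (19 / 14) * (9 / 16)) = 8907 / 224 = 39.76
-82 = -82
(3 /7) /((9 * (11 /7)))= 1 /33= 0.03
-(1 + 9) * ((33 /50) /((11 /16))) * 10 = -96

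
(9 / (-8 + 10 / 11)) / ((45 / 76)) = -418 / 195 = -2.14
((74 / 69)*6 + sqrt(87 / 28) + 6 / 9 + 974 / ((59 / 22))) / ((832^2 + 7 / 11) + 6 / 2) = 0.00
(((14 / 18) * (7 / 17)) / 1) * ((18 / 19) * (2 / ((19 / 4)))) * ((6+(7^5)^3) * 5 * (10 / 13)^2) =1861044111900008000 / 1037153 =1794377600893.99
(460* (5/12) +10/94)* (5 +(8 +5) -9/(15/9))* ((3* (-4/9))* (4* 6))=-3634176/47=-77322.89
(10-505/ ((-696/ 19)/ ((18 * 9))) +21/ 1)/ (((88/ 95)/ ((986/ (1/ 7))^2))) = 10247339369855/ 88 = 116447038293.81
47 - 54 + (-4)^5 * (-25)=25593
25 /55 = 5 /11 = 0.45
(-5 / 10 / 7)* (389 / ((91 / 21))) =-1167 / 182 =-6.41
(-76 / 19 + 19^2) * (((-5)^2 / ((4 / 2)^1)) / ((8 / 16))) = 8925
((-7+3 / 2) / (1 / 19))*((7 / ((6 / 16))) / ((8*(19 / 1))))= -77 / 6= -12.83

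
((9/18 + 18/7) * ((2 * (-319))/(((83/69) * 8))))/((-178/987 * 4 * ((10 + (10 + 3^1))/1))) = 5802291/472768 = 12.27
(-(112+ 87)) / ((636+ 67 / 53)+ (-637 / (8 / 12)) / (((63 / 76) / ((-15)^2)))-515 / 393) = 4144971 / 5388754870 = 0.00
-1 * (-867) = 867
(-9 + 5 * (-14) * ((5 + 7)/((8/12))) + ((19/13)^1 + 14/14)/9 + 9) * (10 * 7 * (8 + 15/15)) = -10317160/13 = -793627.69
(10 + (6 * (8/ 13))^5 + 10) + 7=264828879/ 371293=713.26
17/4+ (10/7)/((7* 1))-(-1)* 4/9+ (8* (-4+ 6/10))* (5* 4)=-950975/1764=-539.10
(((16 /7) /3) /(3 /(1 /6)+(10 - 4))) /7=2 /441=0.00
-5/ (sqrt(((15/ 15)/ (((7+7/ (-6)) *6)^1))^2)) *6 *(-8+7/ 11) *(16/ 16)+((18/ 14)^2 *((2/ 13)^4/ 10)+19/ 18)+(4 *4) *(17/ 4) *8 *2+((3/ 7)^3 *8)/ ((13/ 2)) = 85549820768383/ 9698458770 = 8820.97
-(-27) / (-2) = -27 / 2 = -13.50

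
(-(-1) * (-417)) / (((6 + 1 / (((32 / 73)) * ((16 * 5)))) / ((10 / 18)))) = -1779200 / 46299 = -38.43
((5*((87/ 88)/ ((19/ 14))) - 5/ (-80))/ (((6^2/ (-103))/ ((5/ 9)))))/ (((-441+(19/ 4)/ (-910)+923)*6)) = -2903052425/ 1425660972912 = -0.00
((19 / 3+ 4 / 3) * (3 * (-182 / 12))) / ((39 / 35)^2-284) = 2563925 / 2078274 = 1.23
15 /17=0.88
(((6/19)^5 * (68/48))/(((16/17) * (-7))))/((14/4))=-23409/121328851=-0.00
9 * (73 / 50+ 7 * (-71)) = -222993 / 50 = -4459.86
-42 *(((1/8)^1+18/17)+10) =-31941/68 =-469.72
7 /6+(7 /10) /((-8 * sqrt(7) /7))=0.94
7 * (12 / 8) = 21 / 2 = 10.50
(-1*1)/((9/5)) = -5/9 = -0.56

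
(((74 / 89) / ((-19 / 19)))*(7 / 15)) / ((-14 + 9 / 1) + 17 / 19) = 4921 / 52065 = 0.09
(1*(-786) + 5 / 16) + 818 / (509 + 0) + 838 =439121 / 8144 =53.92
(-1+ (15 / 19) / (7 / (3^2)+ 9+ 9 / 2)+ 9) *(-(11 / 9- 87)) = 30365848 / 43947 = 690.97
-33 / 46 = -0.72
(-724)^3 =-379503424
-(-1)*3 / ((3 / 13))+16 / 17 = 237 / 17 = 13.94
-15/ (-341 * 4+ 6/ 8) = 60/ 5453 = 0.01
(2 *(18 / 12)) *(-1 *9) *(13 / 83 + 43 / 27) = -47.23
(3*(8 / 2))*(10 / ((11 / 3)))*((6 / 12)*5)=900 / 11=81.82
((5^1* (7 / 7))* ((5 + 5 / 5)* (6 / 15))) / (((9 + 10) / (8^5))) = 20695.58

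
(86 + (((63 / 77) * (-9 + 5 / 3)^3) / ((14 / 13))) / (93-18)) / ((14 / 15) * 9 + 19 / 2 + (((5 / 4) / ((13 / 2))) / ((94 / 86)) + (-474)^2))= 39457769 / 108114363315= 0.00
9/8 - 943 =-7535/8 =-941.88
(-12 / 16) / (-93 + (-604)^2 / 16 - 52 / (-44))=-11 / 333068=-0.00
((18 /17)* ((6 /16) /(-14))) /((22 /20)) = -135 /5236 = -0.03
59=59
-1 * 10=-10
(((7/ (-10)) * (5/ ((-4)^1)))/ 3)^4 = 2401/ 331776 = 0.01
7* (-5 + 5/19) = -630/19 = -33.16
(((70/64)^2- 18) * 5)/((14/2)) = -86035/7168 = -12.00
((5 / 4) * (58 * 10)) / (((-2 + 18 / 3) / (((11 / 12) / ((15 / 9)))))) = 1595 / 16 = 99.69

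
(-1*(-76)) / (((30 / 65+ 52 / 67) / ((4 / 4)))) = 33098 / 539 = 61.41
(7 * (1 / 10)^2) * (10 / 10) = 7 / 100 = 0.07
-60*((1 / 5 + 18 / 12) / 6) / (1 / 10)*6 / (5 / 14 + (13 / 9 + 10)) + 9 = -115137 / 1487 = -77.43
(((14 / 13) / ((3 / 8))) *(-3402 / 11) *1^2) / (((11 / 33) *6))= -63504 / 143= -444.08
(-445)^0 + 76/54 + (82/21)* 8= 6359/189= 33.65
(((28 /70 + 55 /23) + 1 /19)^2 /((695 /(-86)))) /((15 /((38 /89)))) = -6641572912 /233139226875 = -0.03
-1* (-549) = 549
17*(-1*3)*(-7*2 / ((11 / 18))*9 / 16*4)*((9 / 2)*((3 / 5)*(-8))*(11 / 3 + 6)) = -30189348 / 55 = -548897.24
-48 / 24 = -2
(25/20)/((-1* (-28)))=5/112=0.04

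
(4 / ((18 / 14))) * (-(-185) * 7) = 36260 / 9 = 4028.89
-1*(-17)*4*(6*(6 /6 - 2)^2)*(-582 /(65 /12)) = -2849472 /65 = -43838.03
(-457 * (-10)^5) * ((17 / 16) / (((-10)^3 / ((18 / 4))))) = -1748025 / 8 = -218503.12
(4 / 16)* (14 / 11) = 7 / 22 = 0.32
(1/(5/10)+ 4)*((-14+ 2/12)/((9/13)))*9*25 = -26975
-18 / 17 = -1.06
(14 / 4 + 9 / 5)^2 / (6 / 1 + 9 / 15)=2809 / 660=4.26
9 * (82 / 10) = 369 / 5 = 73.80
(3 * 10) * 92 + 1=2761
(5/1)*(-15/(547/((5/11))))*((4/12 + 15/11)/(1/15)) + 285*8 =150801360/66187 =2278.41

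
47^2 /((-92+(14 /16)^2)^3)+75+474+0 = 109291269114635 /199074404719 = 549.00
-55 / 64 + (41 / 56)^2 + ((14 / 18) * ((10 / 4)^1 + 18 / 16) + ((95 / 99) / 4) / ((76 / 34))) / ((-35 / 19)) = -1484141 / 776160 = -1.91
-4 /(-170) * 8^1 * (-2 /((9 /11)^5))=-5153632 /5019165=-1.03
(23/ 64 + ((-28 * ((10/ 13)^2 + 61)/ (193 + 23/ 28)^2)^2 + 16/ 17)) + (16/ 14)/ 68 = 248964664005620655604817/ 188685979605450612282816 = 1.32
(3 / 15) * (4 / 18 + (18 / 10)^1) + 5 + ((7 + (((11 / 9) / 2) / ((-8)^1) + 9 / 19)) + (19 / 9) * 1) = 340013 / 22800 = 14.91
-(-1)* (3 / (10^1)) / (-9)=-1 / 30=-0.03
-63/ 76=-0.83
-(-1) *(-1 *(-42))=42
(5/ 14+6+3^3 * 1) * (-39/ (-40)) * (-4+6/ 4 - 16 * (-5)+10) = 2845.78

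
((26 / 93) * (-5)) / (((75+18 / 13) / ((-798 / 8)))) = 1.83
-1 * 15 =-15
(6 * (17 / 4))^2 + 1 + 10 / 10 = 2609 / 4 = 652.25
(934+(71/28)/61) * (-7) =-1595343/244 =-6538.29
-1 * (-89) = 89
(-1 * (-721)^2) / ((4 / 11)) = -5718251 / 4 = -1429562.75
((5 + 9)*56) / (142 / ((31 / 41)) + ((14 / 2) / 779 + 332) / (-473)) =8955221968 / 2137197189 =4.19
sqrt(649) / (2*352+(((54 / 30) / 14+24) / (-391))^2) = 749116900*sqrt(649) / 527381150321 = 0.04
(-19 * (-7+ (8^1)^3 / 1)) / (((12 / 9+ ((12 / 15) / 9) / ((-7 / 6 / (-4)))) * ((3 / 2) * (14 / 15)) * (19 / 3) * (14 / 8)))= -113625 / 301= -377.49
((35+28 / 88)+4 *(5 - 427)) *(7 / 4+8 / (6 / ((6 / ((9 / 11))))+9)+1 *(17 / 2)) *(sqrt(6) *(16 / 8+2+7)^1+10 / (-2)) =217245025 / 2376 - 43449005 *sqrt(6) / 216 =-401288.63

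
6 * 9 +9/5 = 279/5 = 55.80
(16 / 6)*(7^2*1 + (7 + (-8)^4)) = 11072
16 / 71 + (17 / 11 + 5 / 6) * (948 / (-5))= -1760346 / 3905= -450.79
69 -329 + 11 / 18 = -4669 / 18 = -259.39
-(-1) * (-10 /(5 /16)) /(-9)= 32 /9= 3.56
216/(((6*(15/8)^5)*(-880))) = -8192/4640625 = -0.00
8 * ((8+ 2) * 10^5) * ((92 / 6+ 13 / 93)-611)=-443072000000 / 93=-4764215053.76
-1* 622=-622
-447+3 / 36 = -5363 / 12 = -446.92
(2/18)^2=1/81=0.01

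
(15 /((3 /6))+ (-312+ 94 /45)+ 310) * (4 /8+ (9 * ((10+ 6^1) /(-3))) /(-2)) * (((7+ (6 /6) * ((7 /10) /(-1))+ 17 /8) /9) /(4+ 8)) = 11179301 /194400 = 57.51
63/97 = 0.65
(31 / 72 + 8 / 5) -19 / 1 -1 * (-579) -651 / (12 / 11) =-12499 / 360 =-34.72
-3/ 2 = -1.50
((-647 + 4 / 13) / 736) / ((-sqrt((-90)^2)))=8407 / 861120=0.01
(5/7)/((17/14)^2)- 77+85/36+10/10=-761099/10404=-73.15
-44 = -44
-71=-71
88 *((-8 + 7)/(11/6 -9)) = 528/43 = 12.28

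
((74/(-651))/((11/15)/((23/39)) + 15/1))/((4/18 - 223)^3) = 206793/326723021406950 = 0.00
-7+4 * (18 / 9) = 1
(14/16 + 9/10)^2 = 3.15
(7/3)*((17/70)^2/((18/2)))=289/18900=0.02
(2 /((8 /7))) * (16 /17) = 28 /17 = 1.65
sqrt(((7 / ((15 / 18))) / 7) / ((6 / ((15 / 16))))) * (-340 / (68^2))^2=25 * sqrt(3) / 18496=0.00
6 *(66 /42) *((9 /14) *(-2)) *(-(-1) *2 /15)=-396 /245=-1.62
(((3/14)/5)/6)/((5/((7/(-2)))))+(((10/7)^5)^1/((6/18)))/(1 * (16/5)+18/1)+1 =327263429/178154200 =1.84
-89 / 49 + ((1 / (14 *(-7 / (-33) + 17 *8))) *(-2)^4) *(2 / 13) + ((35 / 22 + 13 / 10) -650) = -20438816042 / 31496465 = -648.92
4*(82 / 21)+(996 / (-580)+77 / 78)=1178761 / 79170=14.89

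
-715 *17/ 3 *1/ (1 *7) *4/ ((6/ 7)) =-2701.11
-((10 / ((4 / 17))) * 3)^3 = -2072671.88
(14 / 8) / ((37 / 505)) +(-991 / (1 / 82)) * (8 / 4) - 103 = -24065261 / 148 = -162603.11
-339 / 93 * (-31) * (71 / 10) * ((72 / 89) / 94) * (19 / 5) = 2743866 / 104575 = 26.24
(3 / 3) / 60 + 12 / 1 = 721 / 60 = 12.02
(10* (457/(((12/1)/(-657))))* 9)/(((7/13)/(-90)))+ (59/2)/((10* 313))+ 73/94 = 775177014963341/2059540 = 376383568.64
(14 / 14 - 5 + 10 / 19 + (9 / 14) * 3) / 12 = -137 / 1064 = -0.13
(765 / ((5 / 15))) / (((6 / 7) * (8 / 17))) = 91035 / 16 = 5689.69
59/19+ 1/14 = 845/266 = 3.18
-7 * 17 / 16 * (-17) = 2023 / 16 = 126.44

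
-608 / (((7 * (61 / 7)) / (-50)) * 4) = 7600 / 61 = 124.59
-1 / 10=-0.10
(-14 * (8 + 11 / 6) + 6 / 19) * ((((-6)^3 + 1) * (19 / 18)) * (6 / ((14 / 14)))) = 1683235 / 9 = 187026.11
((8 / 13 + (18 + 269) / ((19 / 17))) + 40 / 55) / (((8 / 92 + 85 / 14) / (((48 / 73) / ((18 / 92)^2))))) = 7645805095040 / 10619375481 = 719.99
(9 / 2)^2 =81 / 4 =20.25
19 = 19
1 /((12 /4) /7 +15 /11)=77 /138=0.56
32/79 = 0.41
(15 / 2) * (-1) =-15 / 2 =-7.50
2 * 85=170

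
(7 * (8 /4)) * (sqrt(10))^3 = 140 * sqrt(10) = 442.72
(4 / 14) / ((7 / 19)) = 38 / 49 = 0.78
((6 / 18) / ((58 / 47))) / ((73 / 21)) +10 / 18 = 24131 / 38106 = 0.63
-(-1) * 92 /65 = 92 /65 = 1.42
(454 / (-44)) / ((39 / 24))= -6.35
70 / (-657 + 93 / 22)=-1540 / 14361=-0.11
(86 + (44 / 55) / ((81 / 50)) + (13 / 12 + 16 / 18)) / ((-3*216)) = -28663 / 209952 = -0.14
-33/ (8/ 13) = -53.62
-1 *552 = -552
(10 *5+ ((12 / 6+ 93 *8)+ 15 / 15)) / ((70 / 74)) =29489 / 35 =842.54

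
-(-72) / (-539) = -72 / 539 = -0.13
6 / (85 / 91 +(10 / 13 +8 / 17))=2.76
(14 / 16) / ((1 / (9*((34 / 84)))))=51 / 16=3.19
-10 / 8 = -5 / 4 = -1.25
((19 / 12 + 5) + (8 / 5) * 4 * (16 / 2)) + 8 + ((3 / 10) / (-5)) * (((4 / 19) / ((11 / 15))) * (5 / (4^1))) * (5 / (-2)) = 412799 / 6270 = 65.84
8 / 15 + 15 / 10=61 / 30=2.03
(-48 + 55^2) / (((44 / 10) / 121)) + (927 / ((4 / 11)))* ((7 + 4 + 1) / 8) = 685531 / 8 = 85691.38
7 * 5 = 35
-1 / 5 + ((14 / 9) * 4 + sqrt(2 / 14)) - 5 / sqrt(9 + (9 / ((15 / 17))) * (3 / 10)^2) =-50 * sqrt(2755) / 1653 + sqrt(7) / 7 + 271 / 45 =4.81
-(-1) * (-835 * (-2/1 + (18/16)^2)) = 39245/64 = 613.20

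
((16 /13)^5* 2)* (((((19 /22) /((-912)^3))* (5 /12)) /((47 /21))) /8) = -280 /1871019314307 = -0.00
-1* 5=-5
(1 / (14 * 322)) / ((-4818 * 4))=-1 / 86878176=-0.00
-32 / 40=-4 / 5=-0.80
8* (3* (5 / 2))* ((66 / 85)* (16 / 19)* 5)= 63360 / 323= 196.16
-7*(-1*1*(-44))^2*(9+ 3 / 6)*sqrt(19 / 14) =-9196*sqrt(266) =-149982.22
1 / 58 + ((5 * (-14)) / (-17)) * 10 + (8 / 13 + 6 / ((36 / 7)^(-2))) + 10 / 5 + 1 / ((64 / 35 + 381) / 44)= 1705165596007 / 8415670718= 202.62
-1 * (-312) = 312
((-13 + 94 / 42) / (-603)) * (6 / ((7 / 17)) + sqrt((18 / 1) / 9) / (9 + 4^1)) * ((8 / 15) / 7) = 1808 * sqrt(2) / 17284995 + 61472 / 3102435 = 0.02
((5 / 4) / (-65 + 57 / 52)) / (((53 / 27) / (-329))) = 577395 / 176119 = 3.28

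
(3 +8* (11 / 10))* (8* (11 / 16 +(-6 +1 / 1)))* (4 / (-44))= 4071 / 110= 37.01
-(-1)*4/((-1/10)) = -40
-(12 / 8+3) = -9 / 2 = -4.50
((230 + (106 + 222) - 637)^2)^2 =38950081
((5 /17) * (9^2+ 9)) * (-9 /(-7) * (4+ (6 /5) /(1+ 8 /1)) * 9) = 150660 /119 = 1266.05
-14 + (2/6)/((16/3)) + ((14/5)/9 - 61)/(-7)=-26549/5040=-5.27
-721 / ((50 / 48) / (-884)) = 15296736 / 25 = 611869.44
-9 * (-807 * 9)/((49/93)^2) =565359183/2401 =235468.21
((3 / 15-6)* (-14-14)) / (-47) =-812 / 235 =-3.46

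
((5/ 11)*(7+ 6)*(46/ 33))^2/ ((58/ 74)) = 330783700/ 3821301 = 86.56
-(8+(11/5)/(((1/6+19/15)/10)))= -23.35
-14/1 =-14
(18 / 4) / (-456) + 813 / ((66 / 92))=3789631 / 3344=1133.26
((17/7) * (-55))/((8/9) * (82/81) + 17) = -681615/91343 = -7.46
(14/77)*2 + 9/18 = 19/22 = 0.86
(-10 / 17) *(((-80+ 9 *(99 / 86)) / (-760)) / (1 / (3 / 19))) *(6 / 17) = -0.00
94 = 94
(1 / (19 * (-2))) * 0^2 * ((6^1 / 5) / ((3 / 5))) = 0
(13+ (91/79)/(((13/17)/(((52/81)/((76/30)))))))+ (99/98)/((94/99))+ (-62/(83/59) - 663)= -21462270454531/30986782092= -692.63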